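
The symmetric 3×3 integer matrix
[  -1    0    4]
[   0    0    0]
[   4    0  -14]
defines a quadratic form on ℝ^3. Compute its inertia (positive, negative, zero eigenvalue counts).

step 0: pivot -1 → sign −
step 1: pivot 2 → sign +
step 2: row/col 2 already zero → sign 0
signature = (1, 1, 1)

Answer: (1, 1, 1)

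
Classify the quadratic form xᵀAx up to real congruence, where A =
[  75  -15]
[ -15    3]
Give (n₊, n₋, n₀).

step 0: pivot 75 → sign +
step 1: row/col 1 already zero → sign 0
signature = (1, 0, 1)

Answer: (1, 0, 1)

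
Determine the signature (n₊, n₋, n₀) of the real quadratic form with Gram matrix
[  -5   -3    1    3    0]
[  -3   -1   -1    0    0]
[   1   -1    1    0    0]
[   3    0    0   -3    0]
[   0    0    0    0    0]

step 0: pivot -5 → sign −
step 1: pivot 4/5 → sign +
step 2: pivot -2 → sign −
step 3: pivot -3/4 → sign −
step 4: row/col 4 already zero → sign 0
signature = (1, 3, 1)

Answer: (1, 3, 1)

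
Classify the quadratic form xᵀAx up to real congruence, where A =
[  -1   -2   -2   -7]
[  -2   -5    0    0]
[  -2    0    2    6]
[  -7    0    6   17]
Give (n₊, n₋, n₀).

Answer: (1, 3, 0)

Derivation:
step 0: pivot -1 → sign −
step 1: pivot -1 → sign −
step 2: pivot 22 → sign +
step 3: pivot -6/11 → sign −
signature = (1, 3, 0)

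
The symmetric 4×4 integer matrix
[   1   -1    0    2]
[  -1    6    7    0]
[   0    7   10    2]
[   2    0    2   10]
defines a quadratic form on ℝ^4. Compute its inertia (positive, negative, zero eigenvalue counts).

Answer: (4, 0, 0)

Derivation:
step 0: pivot 1 → sign +
step 1: pivot 5 → sign +
step 2: pivot 1/5 → sign +
step 3: pivot 2 → sign +
signature = (4, 0, 0)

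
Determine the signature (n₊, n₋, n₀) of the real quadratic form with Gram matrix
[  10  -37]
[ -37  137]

step 0: pivot 10 → sign +
step 1: pivot 1/10 → sign +
signature = (2, 0, 0)

Answer: (2, 0, 0)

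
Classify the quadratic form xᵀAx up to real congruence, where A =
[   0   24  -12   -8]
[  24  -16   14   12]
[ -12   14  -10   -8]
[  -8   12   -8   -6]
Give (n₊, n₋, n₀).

step 0: pivot -16 → sign −
step 1: pivot 36 → sign +
step 2: pivot 2/9 → sign +
step 3: row/col 3 already zero → sign 0
signature = (2, 1, 1)

Answer: (2, 1, 1)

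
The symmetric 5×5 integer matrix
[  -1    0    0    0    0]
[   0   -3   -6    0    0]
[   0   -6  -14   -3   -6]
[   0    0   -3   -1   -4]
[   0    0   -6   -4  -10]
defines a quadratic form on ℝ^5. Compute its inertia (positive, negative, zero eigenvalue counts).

step 0: pivot -1 → sign −
step 1: pivot -3 → sign −
step 2: pivot -2 → sign −
step 3: pivot 7/2 → sign +
step 4: pivot 6/7 → sign +
signature = (2, 3, 0)

Answer: (2, 3, 0)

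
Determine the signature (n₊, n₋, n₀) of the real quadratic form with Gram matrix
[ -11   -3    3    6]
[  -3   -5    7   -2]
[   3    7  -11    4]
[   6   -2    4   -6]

step 0: pivot -11 → sign −
step 1: pivot -46/11 → sign −
step 2: pivot -24/23 → sign −
step 3: pivot 1/2 → sign +
signature = (1, 3, 0)

Answer: (1, 3, 0)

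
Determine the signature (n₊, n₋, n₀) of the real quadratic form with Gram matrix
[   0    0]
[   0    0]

step 0: row/col 0 already zero → sign 0
step 1: row/col 1 already zero → sign 0
signature = (0, 0, 2)

Answer: (0, 0, 2)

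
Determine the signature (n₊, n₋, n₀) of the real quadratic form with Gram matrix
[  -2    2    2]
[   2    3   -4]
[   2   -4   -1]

step 0: pivot -2 → sign −
step 1: pivot 5 → sign +
step 2: pivot 1/5 → sign +
signature = (2, 1, 0)

Answer: (2, 1, 0)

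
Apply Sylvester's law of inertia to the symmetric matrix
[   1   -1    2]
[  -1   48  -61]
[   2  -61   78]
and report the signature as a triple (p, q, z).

step 0: pivot 1 → sign +
step 1: pivot 47 → sign +
step 2: pivot -3/47 → sign −
signature = (2, 1, 0)

Answer: (2, 1, 0)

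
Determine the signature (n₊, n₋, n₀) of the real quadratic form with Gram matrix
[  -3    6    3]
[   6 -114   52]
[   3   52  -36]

step 0: pivot -3 → sign −
step 1: pivot -102 → sign −
step 2: pivot -1/51 → sign −
signature = (0, 3, 0)

Answer: (0, 3, 0)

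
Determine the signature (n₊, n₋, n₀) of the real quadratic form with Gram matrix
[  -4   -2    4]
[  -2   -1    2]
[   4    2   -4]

step 0: pivot -4 → sign −
step 1: row/col 1 already zero → sign 0
step 2: row/col 2 already zero → sign 0
signature = (0, 1, 2)

Answer: (0, 1, 2)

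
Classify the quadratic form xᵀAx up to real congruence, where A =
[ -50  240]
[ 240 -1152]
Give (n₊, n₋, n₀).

Answer: (0, 1, 1)

Derivation:
step 0: pivot -50 → sign −
step 1: row/col 1 already zero → sign 0
signature = (0, 1, 1)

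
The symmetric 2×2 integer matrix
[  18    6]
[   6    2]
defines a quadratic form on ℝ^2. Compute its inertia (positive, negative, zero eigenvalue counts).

Answer: (1, 0, 1)

Derivation:
step 0: pivot 18 → sign +
step 1: row/col 1 already zero → sign 0
signature = (1, 0, 1)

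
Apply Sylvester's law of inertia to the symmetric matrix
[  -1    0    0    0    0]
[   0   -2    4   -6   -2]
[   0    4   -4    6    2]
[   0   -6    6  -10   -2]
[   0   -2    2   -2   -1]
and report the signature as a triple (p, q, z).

Answer: (2, 3, 0)

Derivation:
step 0: pivot -1 → sign −
step 1: pivot -2 → sign −
step 2: pivot 4 → sign +
step 3: pivot -1 → sign −
step 4: pivot 1 → sign +
signature = (2, 3, 0)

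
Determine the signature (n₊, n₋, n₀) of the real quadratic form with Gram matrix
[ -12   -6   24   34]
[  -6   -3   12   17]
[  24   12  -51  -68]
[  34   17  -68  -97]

Answer: (0, 3, 1)

Derivation:
step 0: pivot -12 → sign −
step 1: pivot -3 → sign −
step 2: pivot -2/3 → sign −
step 3: row/col 3 already zero → sign 0
signature = (0, 3, 1)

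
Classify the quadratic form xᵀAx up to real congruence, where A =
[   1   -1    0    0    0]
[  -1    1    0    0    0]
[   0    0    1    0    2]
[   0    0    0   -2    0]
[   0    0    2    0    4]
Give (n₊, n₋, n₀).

Answer: (2, 1, 2)

Derivation:
step 0: pivot 1 → sign +
step 1: pivot 1 → sign +
step 2: pivot -2 → sign −
step 3: row/col 3 already zero → sign 0
step 4: row/col 4 already zero → sign 0
signature = (2, 1, 2)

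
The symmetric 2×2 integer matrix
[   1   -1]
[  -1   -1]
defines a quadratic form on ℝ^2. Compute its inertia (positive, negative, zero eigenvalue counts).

step 0: pivot 1 → sign +
step 1: pivot -2 → sign −
signature = (1, 1, 0)

Answer: (1, 1, 0)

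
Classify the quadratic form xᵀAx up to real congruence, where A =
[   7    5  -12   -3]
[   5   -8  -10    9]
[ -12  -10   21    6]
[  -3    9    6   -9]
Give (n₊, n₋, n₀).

Answer: (2, 1, 1)

Derivation:
step 0: pivot 7 → sign +
step 1: pivot -81/7 → sign −
step 2: pivot 49/81 → sign +
step 3: row/col 3 already zero → sign 0
signature = (2, 1, 1)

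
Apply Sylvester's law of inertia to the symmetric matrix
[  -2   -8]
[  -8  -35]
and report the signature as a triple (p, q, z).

step 0: pivot -2 → sign −
step 1: pivot -3 → sign −
signature = (0, 2, 0)

Answer: (0, 2, 0)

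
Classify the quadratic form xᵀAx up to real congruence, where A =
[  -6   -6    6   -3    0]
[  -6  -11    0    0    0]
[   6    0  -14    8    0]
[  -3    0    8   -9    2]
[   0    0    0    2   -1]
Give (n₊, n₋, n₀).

step 0: pivot -6 → sign −
step 1: pivot -5 → sign −
step 2: pivot -4/5 → sign −
step 3: pivot -13/4 → sign −
step 4: pivot 3/13 → sign +
signature = (1, 4, 0)

Answer: (1, 4, 0)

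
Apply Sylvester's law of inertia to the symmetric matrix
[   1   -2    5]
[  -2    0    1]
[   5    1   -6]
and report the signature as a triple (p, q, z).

step 0: pivot 1 → sign +
step 1: pivot -4 → sign −
step 2: pivot -3/4 → sign −
signature = (1, 2, 0)

Answer: (1, 2, 0)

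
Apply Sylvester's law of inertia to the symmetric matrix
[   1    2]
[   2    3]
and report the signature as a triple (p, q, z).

step 0: pivot 1 → sign +
step 1: pivot -1 → sign −
signature = (1, 1, 0)

Answer: (1, 1, 0)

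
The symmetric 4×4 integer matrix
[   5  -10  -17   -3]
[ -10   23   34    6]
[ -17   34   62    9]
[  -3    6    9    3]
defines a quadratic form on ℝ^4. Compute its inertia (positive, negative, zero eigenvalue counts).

step 0: pivot 5 → sign +
step 1: pivot 3 → sign +
step 2: pivot 21/5 → sign +
step 3: pivot 6/7 → sign +
signature = (4, 0, 0)

Answer: (4, 0, 0)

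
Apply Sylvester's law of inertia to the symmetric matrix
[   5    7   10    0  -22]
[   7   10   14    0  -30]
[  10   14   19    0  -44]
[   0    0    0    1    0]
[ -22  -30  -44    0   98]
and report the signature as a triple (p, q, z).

Answer: (3, 2, 0)

Derivation:
step 0: pivot 5 → sign +
step 1: pivot 1/5 → sign +
step 2: pivot -1 → sign −
step 3: pivot 1 → sign +
step 4: pivot -2 → sign −
signature = (3, 2, 0)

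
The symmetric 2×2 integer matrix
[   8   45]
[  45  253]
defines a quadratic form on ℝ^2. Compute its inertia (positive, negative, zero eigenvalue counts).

step 0: pivot 8 → sign +
step 1: pivot -1/8 → sign −
signature = (1, 1, 0)

Answer: (1, 1, 0)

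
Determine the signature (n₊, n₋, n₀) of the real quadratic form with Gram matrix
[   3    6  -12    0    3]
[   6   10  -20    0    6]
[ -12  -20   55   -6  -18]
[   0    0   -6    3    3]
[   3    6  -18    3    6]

step 0: pivot 3 → sign +
step 1: pivot -2 → sign −
step 2: pivot 15 → sign +
step 3: pivot 3/5 → sign +
step 4: row/col 4 already zero → sign 0
signature = (3, 1, 1)

Answer: (3, 1, 1)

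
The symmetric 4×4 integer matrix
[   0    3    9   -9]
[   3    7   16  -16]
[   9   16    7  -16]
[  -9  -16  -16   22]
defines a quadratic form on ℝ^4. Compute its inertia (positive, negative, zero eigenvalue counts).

step 0: pivot 7 → sign +
step 1: pivot -9/7 → sign −
step 2: pivot -26 → sign −
step 3: pivot 3/26 → sign +
signature = (2, 2, 0)

Answer: (2, 2, 0)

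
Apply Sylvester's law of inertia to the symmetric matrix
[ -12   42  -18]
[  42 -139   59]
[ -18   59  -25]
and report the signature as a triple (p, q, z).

Answer: (1, 1, 1)

Derivation:
step 0: pivot -12 → sign −
step 1: pivot 8 → sign +
step 2: row/col 2 already zero → sign 0
signature = (1, 1, 1)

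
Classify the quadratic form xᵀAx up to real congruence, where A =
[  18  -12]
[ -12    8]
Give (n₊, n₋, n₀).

step 0: pivot 18 → sign +
step 1: row/col 1 already zero → sign 0
signature = (1, 0, 1)

Answer: (1, 0, 1)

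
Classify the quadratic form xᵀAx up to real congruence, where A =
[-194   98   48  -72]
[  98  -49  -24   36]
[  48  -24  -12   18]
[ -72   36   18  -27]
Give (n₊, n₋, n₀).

Answer: (1, 2, 1)

Derivation:
step 0: pivot -194 → sign −
step 1: pivot 49/97 → sign +
step 2: pivot -12/49 → sign −
step 3: row/col 3 already zero → sign 0
signature = (1, 2, 1)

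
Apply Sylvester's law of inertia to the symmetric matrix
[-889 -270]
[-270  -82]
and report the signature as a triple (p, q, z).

step 0: pivot -889 → sign −
step 1: pivot 2/889 → sign +
signature = (1, 1, 0)

Answer: (1, 1, 0)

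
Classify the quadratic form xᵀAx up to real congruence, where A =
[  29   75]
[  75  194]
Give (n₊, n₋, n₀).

step 0: pivot 29 → sign +
step 1: pivot 1/29 → sign +
signature = (2, 0, 0)

Answer: (2, 0, 0)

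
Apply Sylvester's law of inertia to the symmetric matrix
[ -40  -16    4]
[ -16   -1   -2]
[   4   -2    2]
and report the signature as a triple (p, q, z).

step 0: pivot -40 → sign −
step 1: pivot 27/5 → sign +
step 2: row/col 2 already zero → sign 0
signature = (1, 1, 1)

Answer: (1, 1, 1)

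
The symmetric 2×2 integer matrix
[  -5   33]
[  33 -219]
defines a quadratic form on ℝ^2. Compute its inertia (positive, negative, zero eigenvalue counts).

Answer: (0, 2, 0)

Derivation:
step 0: pivot -5 → sign −
step 1: pivot -6/5 → sign −
signature = (0, 2, 0)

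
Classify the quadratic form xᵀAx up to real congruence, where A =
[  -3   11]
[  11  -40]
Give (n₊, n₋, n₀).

Answer: (1, 1, 0)

Derivation:
step 0: pivot -3 → sign −
step 1: pivot 1/3 → sign +
signature = (1, 1, 0)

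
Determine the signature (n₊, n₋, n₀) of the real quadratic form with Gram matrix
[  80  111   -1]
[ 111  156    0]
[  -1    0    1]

Answer: (3, 0, 0)

Derivation:
step 0: pivot 80 → sign +
step 1: pivot 159/80 → sign +
step 2: pivot 1/53 → sign +
signature = (3, 0, 0)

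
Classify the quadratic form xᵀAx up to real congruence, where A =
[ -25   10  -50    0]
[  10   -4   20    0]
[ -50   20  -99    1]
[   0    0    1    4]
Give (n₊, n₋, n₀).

Answer: (2, 1, 1)

Derivation:
step 0: pivot -25 → sign −
step 1: pivot 1 → sign +
step 2: pivot 3 → sign +
step 3: row/col 3 already zero → sign 0
signature = (2, 1, 1)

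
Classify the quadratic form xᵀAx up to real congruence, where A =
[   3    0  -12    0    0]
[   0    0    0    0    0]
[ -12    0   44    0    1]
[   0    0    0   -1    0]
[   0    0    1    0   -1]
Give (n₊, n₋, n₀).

Answer: (1, 3, 1)

Derivation:
step 0: pivot 3 → sign +
step 1: pivot -4 → sign −
step 2: pivot -1 → sign −
step 3: pivot -3/4 → sign −
step 4: row/col 4 already zero → sign 0
signature = (1, 3, 1)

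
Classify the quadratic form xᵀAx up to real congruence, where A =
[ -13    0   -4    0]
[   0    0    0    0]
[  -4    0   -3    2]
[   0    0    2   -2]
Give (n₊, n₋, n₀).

step 0: pivot -13 → sign −
step 1: pivot -23/13 → sign −
step 2: pivot 6/23 → sign +
step 3: row/col 3 already zero → sign 0
signature = (1, 2, 1)

Answer: (1, 2, 1)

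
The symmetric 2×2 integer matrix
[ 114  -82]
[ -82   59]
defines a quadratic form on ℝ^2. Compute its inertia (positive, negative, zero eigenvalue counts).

step 0: pivot 114 → sign +
step 1: pivot 1/57 → sign +
signature = (2, 0, 0)

Answer: (2, 0, 0)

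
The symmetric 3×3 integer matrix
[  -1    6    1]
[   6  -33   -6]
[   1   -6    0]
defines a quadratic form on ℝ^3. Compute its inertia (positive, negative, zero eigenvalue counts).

Answer: (2, 1, 0)

Derivation:
step 0: pivot -1 → sign −
step 1: pivot 3 → sign +
step 2: pivot 1 → sign +
signature = (2, 1, 0)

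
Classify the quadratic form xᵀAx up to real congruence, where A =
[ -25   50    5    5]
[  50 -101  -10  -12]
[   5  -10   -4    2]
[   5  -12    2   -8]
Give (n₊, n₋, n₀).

Answer: (0, 3, 1)

Derivation:
step 0: pivot -25 → sign −
step 1: pivot -1 → sign −
step 2: pivot -3 → sign −
step 3: row/col 3 already zero → sign 0
signature = (0, 3, 1)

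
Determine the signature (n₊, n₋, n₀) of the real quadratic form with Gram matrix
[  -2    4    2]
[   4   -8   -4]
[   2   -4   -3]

Answer: (0, 2, 1)

Derivation:
step 0: pivot -2 → sign −
step 1: pivot -1 → sign −
step 2: row/col 2 already zero → sign 0
signature = (0, 2, 1)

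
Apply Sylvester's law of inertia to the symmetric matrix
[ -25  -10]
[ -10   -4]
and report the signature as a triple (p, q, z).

step 0: pivot -25 → sign −
step 1: row/col 1 already zero → sign 0
signature = (0, 1, 1)

Answer: (0, 1, 1)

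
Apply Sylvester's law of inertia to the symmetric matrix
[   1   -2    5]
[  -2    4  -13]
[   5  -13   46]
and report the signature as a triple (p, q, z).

step 0: pivot 1 → sign +
step 1: pivot 21 → sign +
step 2: pivot -3/7 → sign −
signature = (2, 1, 0)

Answer: (2, 1, 0)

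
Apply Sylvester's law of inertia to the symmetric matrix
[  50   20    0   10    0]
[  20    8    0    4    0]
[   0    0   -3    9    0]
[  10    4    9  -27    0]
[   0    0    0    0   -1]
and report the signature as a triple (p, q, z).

Answer: (1, 3, 1)

Derivation:
step 0: pivot 50 → sign +
step 1: pivot -3 → sign −
step 2: pivot -2 → sign −
step 3: pivot -1 → sign −
step 4: row/col 4 already zero → sign 0
signature = (1, 3, 1)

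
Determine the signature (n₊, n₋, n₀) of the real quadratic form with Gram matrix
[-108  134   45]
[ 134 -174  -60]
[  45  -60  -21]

step 0: pivot -108 → sign −
step 1: pivot -209/27 → sign −
step 2: pivot -3/418 → sign −
signature = (0, 3, 0)

Answer: (0, 3, 0)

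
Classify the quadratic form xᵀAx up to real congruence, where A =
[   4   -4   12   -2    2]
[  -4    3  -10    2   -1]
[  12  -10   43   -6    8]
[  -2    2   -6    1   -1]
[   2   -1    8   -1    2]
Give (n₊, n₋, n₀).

Answer: (3, 1, 1)

Derivation:
step 0: pivot 4 → sign +
step 1: pivot -1 → sign −
step 2: pivot 11 → sign +
step 3: pivot 6/11 → sign +
step 4: row/col 4 already zero → sign 0
signature = (3, 1, 1)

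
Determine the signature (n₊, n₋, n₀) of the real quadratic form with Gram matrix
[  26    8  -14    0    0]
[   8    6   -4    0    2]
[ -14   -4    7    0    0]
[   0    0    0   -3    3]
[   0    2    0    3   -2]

Answer: (2, 3, 0)

Derivation:
step 0: pivot 26 → sign +
step 1: pivot 46/13 → sign +
step 2: pivot -13/23 → sign −
step 3: pivot -3 → sign −
step 4: pivot -1/13 → sign −
signature = (2, 3, 0)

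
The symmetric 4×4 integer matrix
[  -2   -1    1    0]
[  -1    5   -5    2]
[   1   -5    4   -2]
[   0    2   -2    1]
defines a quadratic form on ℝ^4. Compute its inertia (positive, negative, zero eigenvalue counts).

Answer: (2, 2, 0)

Derivation:
step 0: pivot -2 → sign −
step 1: pivot 11/2 → sign +
step 2: pivot -1 → sign −
step 3: pivot 3/11 → sign +
signature = (2, 2, 0)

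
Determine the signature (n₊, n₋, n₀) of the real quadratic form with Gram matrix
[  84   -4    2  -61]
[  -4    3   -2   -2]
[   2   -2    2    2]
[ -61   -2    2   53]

step 0: pivot 84 → sign +
step 1: pivot 59/21 → sign +
step 2: pivot 39/59 → sign +
step 3: pivot 3/26 → sign +
signature = (4, 0, 0)

Answer: (4, 0, 0)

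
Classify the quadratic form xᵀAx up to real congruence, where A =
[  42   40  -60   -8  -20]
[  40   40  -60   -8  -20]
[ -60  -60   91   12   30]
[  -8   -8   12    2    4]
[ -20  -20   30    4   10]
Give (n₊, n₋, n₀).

step 0: pivot 42 → sign +
step 1: pivot 40/21 → sign +
step 2: pivot 1 → sign +
step 3: pivot 2/5 → sign +
step 4: row/col 4 already zero → sign 0
signature = (4, 0, 1)

Answer: (4, 0, 1)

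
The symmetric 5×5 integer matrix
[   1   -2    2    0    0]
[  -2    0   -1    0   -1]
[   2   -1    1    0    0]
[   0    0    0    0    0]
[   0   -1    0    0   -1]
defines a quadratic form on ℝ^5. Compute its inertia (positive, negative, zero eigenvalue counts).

step 0: pivot 1 → sign +
step 1: pivot -4 → sign −
step 2: pivot -3/4 → sign −
step 3: row/col 3 already zero → sign 0
step 4: row/col 4 already zero → sign 0
signature = (1, 2, 2)

Answer: (1, 2, 2)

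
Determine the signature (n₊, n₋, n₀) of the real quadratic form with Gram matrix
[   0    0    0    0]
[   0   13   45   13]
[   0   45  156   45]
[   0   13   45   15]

Answer: (3, 0, 1)

Derivation:
step 0: pivot 13 → sign +
step 1: pivot 3/13 → sign +
step 2: pivot 2 → sign +
step 3: row/col 3 already zero → sign 0
signature = (3, 0, 1)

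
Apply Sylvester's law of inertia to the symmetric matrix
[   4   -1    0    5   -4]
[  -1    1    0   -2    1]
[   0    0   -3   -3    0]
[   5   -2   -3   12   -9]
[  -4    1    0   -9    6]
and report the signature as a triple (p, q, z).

step 0: pivot 4 → sign +
step 1: pivot 3/4 → sign +
step 2: pivot -3 → sign −
step 3: pivot 8 → sign +
step 4: row/col 4 already zero → sign 0
signature = (3, 1, 1)

Answer: (3, 1, 1)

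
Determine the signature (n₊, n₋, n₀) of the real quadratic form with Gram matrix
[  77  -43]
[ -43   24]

Answer: (1, 1, 0)

Derivation:
step 0: pivot 77 → sign +
step 1: pivot -1/77 → sign −
signature = (1, 1, 0)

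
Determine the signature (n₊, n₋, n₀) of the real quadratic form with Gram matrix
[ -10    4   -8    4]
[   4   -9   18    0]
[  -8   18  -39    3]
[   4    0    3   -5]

step 0: pivot -10 → sign −
step 1: pivot -37/5 → sign −
step 2: pivot -3 → sign −
step 3: pivot -2/37 → sign −
signature = (0, 4, 0)

Answer: (0, 4, 0)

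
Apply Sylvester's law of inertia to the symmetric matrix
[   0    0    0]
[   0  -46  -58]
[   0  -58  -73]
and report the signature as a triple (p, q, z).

step 0: pivot -46 → sign −
step 1: pivot 3/23 → sign +
step 2: row/col 2 already zero → sign 0
signature = (1, 1, 1)

Answer: (1, 1, 1)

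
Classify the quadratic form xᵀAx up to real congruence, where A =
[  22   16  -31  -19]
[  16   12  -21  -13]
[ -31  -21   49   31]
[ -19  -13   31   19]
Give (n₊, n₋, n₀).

Answer: (3, 1, 0)

Derivation:
step 0: pivot 22 → sign +
step 1: pivot 4/11 → sign +
step 2: pivot -5/4 → sign −
step 3: pivot 6/5 → sign +
signature = (3, 1, 0)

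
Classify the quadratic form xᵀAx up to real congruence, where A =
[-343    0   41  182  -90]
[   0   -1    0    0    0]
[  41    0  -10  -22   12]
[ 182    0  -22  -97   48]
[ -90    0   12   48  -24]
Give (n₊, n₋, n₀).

Answer: (0, 4, 1)

Derivation:
step 0: pivot -343 → sign −
step 1: pivot -1 → sign −
step 2: pivot -1749/343 → sign −
step 3: pivot -243/583 → sign −
step 4: row/col 4 already zero → sign 0
signature = (0, 4, 1)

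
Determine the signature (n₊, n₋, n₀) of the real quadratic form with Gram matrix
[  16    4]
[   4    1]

Answer: (1, 0, 1)

Derivation:
step 0: pivot 16 → sign +
step 1: row/col 1 already zero → sign 0
signature = (1, 0, 1)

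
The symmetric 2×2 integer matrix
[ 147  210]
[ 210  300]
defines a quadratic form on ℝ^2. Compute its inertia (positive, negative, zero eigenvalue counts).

step 0: pivot 147 → sign +
step 1: row/col 1 already zero → sign 0
signature = (1, 0, 1)

Answer: (1, 0, 1)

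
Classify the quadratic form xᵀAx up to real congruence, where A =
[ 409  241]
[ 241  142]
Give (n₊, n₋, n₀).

step 0: pivot 409 → sign +
step 1: pivot -3/409 → sign −
signature = (1, 1, 0)

Answer: (1, 1, 0)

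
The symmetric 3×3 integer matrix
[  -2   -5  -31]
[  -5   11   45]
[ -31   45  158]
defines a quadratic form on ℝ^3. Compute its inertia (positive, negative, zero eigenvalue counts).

Answer: (1, 2, 0)

Derivation:
step 0: pivot -2 → sign −
step 1: pivot 47/2 → sign +
step 2: pivot -3/47 → sign −
signature = (1, 2, 0)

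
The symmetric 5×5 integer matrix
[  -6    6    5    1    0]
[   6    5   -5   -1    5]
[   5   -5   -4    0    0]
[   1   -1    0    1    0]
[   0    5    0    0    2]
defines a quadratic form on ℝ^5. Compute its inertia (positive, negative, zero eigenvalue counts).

step 0: pivot -6 → sign −
step 1: pivot 11 → sign +
step 2: pivot 1/6 → sign +
step 3: pivot -3 → sign −
step 4: pivot -3/11 → sign −
signature = (2, 3, 0)

Answer: (2, 3, 0)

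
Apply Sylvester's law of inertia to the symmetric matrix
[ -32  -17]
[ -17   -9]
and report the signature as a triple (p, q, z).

Answer: (1, 1, 0)

Derivation:
step 0: pivot -32 → sign −
step 1: pivot 1/32 → sign +
signature = (1, 1, 0)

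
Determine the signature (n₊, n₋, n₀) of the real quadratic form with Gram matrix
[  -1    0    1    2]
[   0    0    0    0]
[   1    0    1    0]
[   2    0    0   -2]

step 0: pivot -1 → sign −
step 1: pivot 2 → sign +
step 2: row/col 2 already zero → sign 0
step 3: row/col 3 already zero → sign 0
signature = (1, 1, 2)

Answer: (1, 1, 2)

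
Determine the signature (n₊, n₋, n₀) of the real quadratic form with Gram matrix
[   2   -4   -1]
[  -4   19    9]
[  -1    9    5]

Answer: (3, 0, 0)

Derivation:
step 0: pivot 2 → sign +
step 1: pivot 11 → sign +
step 2: pivot 1/22 → sign +
signature = (3, 0, 0)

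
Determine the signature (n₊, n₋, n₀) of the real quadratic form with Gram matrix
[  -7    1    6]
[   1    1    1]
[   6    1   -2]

Answer: (2, 1, 0)

Derivation:
step 0: pivot -7 → sign −
step 1: pivot 8/7 → sign +
step 2: pivot 1/8 → sign +
signature = (2, 1, 0)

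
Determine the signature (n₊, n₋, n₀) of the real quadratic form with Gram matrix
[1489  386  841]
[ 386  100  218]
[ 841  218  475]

step 0: pivot 1489 → sign +
step 1: pivot -96/1489 → sign −
step 2: row/col 2 already zero → sign 0
signature = (1, 1, 1)

Answer: (1, 1, 1)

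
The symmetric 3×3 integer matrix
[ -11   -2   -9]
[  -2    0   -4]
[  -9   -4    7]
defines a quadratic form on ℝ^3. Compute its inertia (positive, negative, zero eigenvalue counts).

step 0: pivot -11 → sign −
step 1: pivot 4/11 → sign +
step 2: pivot -1 → sign −
signature = (1, 2, 0)

Answer: (1, 2, 0)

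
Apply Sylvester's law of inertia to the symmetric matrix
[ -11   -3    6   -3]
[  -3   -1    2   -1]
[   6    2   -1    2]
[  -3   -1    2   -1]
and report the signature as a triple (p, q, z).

Answer: (1, 2, 1)

Derivation:
step 0: pivot -11 → sign −
step 1: pivot -2/11 → sign −
step 2: pivot 3 → sign +
step 3: row/col 3 already zero → sign 0
signature = (1, 2, 1)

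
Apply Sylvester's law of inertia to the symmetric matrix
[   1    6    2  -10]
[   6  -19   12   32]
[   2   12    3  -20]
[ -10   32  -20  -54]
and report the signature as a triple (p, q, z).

step 0: pivot 1 → sign +
step 1: pivot -55 → sign −
step 2: pivot -1 → sign −
step 3: pivot -6/55 → sign −
signature = (1, 3, 0)

Answer: (1, 3, 0)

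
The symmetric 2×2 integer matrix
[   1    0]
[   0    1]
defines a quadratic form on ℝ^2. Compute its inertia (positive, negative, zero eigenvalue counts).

step 0: pivot 1 → sign +
step 1: pivot 1 → sign +
signature = (2, 0, 0)

Answer: (2, 0, 0)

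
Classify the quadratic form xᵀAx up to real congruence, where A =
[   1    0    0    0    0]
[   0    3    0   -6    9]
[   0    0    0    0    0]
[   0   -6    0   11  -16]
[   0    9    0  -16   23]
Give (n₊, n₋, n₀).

step 0: pivot 1 → sign +
step 1: pivot 3 → sign +
step 2: pivot -1 → sign −
step 3: row/col 3 already zero → sign 0
step 4: row/col 4 already zero → sign 0
signature = (2, 1, 2)

Answer: (2, 1, 2)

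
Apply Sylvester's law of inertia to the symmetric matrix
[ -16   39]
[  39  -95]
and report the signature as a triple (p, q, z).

step 0: pivot -16 → sign −
step 1: pivot 1/16 → sign +
signature = (1, 1, 0)

Answer: (1, 1, 0)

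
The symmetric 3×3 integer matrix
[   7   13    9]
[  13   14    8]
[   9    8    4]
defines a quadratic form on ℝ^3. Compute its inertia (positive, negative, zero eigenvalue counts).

step 0: pivot 7 → sign +
step 1: pivot -71/7 → sign −
step 2: pivot -6/71 → sign −
signature = (1, 2, 0)

Answer: (1, 2, 0)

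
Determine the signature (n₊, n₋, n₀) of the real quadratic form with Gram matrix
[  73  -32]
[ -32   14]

step 0: pivot 73 → sign +
step 1: pivot -2/73 → sign −
signature = (1, 1, 0)

Answer: (1, 1, 0)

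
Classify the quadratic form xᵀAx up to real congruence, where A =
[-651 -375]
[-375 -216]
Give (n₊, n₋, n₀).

step 0: pivot -651 → sign −
step 1: pivot 3/217 → sign +
signature = (1, 1, 0)

Answer: (1, 1, 0)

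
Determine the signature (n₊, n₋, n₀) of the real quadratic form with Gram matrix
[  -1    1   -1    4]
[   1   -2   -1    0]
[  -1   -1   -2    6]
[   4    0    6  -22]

step 0: pivot -1 → sign −
step 1: pivot -1 → sign −
step 2: pivot 3 → sign +
step 3: pivot -2 → sign −
signature = (1, 3, 0)

Answer: (1, 3, 0)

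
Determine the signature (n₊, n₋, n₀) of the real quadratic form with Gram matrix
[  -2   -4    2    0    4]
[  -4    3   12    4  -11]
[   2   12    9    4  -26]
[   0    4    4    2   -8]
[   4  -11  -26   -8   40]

step 0: pivot -2 → sign −
step 1: pivot 11 → sign +
step 2: pivot 57/11 → sign +
step 3: pivot 6/19 → sign +
step 4: pivot 1 → sign +
signature = (4, 1, 0)

Answer: (4, 1, 0)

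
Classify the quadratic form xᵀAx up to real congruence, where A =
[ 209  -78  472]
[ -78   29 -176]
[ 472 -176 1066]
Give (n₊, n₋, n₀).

step 0: pivot 209 → sign +
step 1: pivot -23/209 → sign −
step 2: pivot 6/23 → sign +
signature = (2, 1, 0)

Answer: (2, 1, 0)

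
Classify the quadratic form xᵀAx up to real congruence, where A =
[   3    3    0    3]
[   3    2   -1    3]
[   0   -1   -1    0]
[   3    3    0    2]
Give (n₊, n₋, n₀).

Answer: (1, 2, 1)

Derivation:
step 0: pivot 3 → sign +
step 1: pivot -1 → sign −
step 2: pivot -1 → sign −
step 3: row/col 3 already zero → sign 0
signature = (1, 2, 1)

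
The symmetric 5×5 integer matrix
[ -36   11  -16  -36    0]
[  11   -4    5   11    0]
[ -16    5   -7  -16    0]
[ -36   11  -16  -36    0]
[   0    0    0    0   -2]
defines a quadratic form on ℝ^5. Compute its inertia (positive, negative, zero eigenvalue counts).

step 0: pivot -36 → sign −
step 1: pivot -23/36 → sign −
step 2: pivot 3/23 → sign +
step 3: pivot -2 → sign −
step 4: row/col 4 already zero → sign 0
signature = (1, 3, 1)

Answer: (1, 3, 1)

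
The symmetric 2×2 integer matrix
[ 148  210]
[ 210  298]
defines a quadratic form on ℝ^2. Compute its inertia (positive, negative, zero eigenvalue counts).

Answer: (2, 0, 0)

Derivation:
step 0: pivot 148 → sign +
step 1: pivot 1/37 → sign +
signature = (2, 0, 0)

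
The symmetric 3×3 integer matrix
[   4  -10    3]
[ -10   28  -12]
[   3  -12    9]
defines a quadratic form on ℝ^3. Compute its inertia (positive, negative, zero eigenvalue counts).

step 0: pivot 4 → sign +
step 1: pivot 3 → sign +
step 2: row/col 2 already zero → sign 0
signature = (2, 0, 1)

Answer: (2, 0, 1)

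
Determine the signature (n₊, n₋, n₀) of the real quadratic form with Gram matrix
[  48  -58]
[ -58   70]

Answer: (1, 1, 0)

Derivation:
step 0: pivot 48 → sign +
step 1: pivot -1/12 → sign −
signature = (1, 1, 0)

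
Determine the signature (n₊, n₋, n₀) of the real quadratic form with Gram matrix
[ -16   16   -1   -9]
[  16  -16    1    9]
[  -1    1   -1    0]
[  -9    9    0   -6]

Answer: (0, 3, 1)

Derivation:
step 0: pivot -16 → sign −
step 1: pivot -15/16 → sign −
step 2: pivot -3/5 → sign −
step 3: row/col 3 already zero → sign 0
signature = (0, 3, 1)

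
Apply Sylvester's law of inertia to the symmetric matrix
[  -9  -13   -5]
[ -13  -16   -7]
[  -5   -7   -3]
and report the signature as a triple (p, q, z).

step 0: pivot -9 → sign −
step 1: pivot 25/9 → sign +
step 2: pivot -6/25 → sign −
signature = (1, 2, 0)

Answer: (1, 2, 0)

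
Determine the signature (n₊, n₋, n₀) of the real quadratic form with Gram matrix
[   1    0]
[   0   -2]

step 0: pivot 1 → sign +
step 1: pivot -2 → sign −
signature = (1, 1, 0)

Answer: (1, 1, 0)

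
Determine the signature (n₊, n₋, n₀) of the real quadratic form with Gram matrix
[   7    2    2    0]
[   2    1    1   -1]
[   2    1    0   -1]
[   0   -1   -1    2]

step 0: pivot 7 → sign +
step 1: pivot 3/7 → sign +
step 2: pivot -1 → sign −
step 3: pivot -1/3 → sign −
signature = (2, 2, 0)

Answer: (2, 2, 0)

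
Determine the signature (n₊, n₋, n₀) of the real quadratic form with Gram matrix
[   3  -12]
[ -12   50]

step 0: pivot 3 → sign +
step 1: pivot 2 → sign +
signature = (2, 0, 0)

Answer: (2, 0, 0)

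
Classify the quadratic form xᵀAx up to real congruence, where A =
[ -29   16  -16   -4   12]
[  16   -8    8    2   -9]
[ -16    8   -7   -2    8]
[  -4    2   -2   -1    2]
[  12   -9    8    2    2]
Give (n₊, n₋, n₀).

step 0: pivot -29 → sign −
step 1: pivot 24/29 → sign +
step 2: pivot 1 → sign +
step 3: pivot -1/2 → sign −
step 4: pivot -3/4 → sign −
signature = (2, 3, 0)

Answer: (2, 3, 0)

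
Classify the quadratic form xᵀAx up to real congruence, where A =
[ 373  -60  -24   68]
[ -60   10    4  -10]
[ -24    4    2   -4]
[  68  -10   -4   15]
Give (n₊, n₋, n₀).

Answer: (4, 0, 0)

Derivation:
step 0: pivot 373 → sign +
step 1: pivot 130/373 → sign +
step 2: pivot 2/5 → sign +
step 3: pivot 1/13 → sign +
signature = (4, 0, 0)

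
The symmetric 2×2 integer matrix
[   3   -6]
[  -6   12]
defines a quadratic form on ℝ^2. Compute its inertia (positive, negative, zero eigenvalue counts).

step 0: pivot 3 → sign +
step 1: row/col 1 already zero → sign 0
signature = (1, 0, 1)

Answer: (1, 0, 1)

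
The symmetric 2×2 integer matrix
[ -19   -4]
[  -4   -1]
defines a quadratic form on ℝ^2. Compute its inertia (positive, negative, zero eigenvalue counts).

step 0: pivot -19 → sign −
step 1: pivot -3/19 → sign −
signature = (0, 2, 0)

Answer: (0, 2, 0)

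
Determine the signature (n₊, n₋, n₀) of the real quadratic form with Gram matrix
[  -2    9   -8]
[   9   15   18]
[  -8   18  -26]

Answer: (2, 1, 0)

Derivation:
step 0: pivot -2 → sign −
step 1: pivot 111/2 → sign +
step 2: pivot 6/37 → sign +
signature = (2, 1, 0)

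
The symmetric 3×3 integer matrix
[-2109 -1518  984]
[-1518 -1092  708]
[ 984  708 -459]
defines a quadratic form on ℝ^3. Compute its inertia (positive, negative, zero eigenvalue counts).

step 0: pivot -2109 → sign −
step 1: pivot 432/703 → sign +
step 2: row/col 2 already zero → sign 0
signature = (1, 1, 1)

Answer: (1, 1, 1)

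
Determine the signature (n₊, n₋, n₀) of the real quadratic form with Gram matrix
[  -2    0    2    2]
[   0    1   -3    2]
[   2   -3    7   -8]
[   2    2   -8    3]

Answer: (2, 1, 1)

Derivation:
step 0: pivot -2 → sign −
step 1: pivot 1 → sign +
step 2: pivot 1 → sign +
step 3: row/col 3 already zero → sign 0
signature = (2, 1, 1)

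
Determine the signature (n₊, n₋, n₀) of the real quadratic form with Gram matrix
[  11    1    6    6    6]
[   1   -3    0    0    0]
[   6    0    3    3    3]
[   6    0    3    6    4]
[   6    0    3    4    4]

Answer: (3, 2, 0)

Derivation:
step 0: pivot 11 → sign +
step 1: pivot -34/11 → sign −
step 2: pivot -3/17 → sign −
step 3: pivot 3 → sign +
step 4: pivot 2/3 → sign +
signature = (3, 2, 0)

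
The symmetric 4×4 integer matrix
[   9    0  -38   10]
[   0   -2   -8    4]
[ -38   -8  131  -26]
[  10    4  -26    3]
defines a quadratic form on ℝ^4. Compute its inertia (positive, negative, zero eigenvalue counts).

Answer: (2, 2, 0)

Derivation:
step 0: pivot 9 → sign +
step 1: pivot -2 → sign −
step 2: pivot 23/9 → sign +
step 3: pivot -3/23 → sign −
signature = (2, 2, 0)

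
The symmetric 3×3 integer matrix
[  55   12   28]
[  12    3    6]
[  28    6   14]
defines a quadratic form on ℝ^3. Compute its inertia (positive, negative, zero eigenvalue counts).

step 0: pivot 55 → sign +
step 1: pivot 21/55 → sign +
step 2: pivot -2/7 → sign −
signature = (2, 1, 0)

Answer: (2, 1, 0)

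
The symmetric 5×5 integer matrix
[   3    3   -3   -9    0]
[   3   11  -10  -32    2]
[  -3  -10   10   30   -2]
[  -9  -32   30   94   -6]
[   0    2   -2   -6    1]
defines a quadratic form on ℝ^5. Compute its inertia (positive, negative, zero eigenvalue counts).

step 0: pivot 3 → sign +
step 1: pivot 8 → sign +
step 2: pivot 7/8 → sign +
step 3: pivot 3/7 → sign +
step 4: row/col 4 already zero → sign 0
signature = (4, 0, 1)

Answer: (4, 0, 1)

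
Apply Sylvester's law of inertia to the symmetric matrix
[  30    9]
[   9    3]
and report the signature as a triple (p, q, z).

Answer: (2, 0, 0)

Derivation:
step 0: pivot 30 → sign +
step 1: pivot 3/10 → sign +
signature = (2, 0, 0)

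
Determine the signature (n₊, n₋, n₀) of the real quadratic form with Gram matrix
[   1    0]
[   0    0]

Answer: (1, 0, 1)

Derivation:
step 0: pivot 1 → sign +
step 1: row/col 1 already zero → sign 0
signature = (1, 0, 1)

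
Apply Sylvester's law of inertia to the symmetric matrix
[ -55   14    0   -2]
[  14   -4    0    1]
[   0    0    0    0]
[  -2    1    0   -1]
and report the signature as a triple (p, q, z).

step 0: pivot -55 → sign −
step 1: pivot -24/55 → sign −
step 2: pivot -3/8 → sign −
step 3: row/col 3 already zero → sign 0
signature = (0, 3, 1)

Answer: (0, 3, 1)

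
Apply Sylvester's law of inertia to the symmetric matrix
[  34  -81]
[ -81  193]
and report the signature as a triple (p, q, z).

Answer: (2, 0, 0)

Derivation:
step 0: pivot 34 → sign +
step 1: pivot 1/34 → sign +
signature = (2, 0, 0)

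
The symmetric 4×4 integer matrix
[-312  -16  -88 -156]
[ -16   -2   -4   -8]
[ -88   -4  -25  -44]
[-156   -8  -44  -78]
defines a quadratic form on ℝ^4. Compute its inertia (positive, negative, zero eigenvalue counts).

Answer: (1, 2, 1)

Derivation:
step 0: pivot -312 → sign −
step 1: pivot -46/39 → sign −
step 2: pivot 1/23 → sign +
step 3: row/col 3 already zero → sign 0
signature = (1, 2, 1)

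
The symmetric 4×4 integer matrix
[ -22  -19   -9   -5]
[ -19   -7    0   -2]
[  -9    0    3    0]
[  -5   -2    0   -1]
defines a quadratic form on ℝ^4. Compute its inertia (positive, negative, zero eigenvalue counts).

step 0: pivot -22 → sign −
step 1: pivot 207/22 → sign +
step 2: pivot 6/23 → sign +
step 3: pivot -1/2 → sign −
signature = (2, 2, 0)

Answer: (2, 2, 0)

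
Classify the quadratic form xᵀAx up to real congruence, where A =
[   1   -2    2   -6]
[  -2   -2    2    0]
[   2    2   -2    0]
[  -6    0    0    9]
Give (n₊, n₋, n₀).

step 0: pivot 1 → sign +
step 1: pivot -6 → sign −
step 2: pivot -3 → sign −
step 3: row/col 3 already zero → sign 0
signature = (1, 2, 1)

Answer: (1, 2, 1)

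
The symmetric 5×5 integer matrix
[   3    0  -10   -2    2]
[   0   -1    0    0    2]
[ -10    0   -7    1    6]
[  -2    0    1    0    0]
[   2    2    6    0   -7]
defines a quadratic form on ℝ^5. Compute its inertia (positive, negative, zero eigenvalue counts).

step 0: pivot 3 → sign +
step 1: pivot -1 → sign −
step 2: pivot -121/3 → sign −
step 3: pivot -65/121 → sign −
step 4: pivot 1/65 → sign +
signature = (2, 3, 0)

Answer: (2, 3, 0)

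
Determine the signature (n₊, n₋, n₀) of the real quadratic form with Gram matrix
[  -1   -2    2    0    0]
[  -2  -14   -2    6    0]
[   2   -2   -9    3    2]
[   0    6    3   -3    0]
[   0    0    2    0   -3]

step 0: pivot -1 → sign −
step 1: pivot -10 → sign −
step 2: pivot -7/5 → sign −
step 3: pivot 6/7 → sign +
step 4: pivot -1 → sign −
signature = (1, 4, 0)

Answer: (1, 4, 0)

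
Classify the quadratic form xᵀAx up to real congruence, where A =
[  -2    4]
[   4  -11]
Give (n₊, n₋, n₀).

step 0: pivot -2 → sign −
step 1: pivot -3 → sign −
signature = (0, 2, 0)

Answer: (0, 2, 0)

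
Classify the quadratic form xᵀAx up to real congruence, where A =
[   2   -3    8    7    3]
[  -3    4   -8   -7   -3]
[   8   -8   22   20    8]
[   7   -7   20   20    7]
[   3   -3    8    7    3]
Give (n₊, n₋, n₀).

Answer: (4, 1, 0)

Derivation:
step 0: pivot 2 → sign +
step 1: pivot -1/2 → sign −
step 2: pivot 22 → sign +
step 3: pivot 20/11 → sign +
step 4: pivot 1/20 → sign +
signature = (4, 1, 0)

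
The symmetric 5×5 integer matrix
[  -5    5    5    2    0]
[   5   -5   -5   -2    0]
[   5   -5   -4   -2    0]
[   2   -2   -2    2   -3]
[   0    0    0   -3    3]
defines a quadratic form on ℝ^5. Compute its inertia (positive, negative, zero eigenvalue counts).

Answer: (2, 2, 1)

Derivation:
step 0: pivot -5 → sign −
step 1: pivot 1 → sign +
step 2: pivot 14/5 → sign +
step 3: pivot -3/14 → sign −
step 4: row/col 4 already zero → sign 0
signature = (2, 2, 1)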